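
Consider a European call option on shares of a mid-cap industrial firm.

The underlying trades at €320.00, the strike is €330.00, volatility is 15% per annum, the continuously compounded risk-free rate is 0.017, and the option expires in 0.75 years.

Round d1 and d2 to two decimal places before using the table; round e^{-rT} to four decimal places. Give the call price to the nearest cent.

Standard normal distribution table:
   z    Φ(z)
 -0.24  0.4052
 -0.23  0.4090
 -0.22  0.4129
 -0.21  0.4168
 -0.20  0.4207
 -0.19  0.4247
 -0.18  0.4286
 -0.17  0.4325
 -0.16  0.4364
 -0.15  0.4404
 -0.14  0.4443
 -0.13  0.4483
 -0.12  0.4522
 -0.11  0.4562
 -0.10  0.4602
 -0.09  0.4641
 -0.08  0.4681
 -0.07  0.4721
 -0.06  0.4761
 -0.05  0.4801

σ√T = 0.15 × 0.8660 = 0.1299
d₁ = [ln(320/330) + (0.017 + 0.15²/2)·0.75] / 0.1299 = [-0.0308 + 0.0212] / 0.1299 = -0.0738 which rounds to -0.07
d₂ = d₁ − σ√T = -0.0738 − 0.1299 = -0.2037 which rounds to -0.20
exp(−rT) = exp(−0.017·0.75) = 0.9873
C = 320·N(-0.07) − 330·0.9873·N(-0.20) = 320·0.4721 − 330·0.9873·0.4207 = 151.0720 − 137.0678 = 14.0042

€14.00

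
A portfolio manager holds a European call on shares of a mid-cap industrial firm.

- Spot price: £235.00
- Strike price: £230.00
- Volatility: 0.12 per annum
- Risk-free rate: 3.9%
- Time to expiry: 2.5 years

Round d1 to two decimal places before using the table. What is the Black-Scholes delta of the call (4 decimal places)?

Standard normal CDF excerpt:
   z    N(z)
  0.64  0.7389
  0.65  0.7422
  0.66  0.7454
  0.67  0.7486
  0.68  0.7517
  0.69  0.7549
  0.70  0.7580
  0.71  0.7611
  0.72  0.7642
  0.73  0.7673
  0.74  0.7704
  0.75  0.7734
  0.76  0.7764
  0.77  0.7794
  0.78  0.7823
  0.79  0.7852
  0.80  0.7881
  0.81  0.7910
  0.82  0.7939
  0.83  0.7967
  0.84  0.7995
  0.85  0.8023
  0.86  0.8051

σ√T = 0.12·√2.5 = 0.1897
ln(S/K) + (r + σ²/2)T = ln(235/230) + (0.039 + 0.12²/2)·2.5 = 0.0215 + 0.1155 = 0.1370
d₁ = 0.1370 / 0.1897 = 0.7221 ≈ 0.72
N(d₁) = N(0.72) = 0.7642
Δ_call = N(d₁) = 0.7642

0.7642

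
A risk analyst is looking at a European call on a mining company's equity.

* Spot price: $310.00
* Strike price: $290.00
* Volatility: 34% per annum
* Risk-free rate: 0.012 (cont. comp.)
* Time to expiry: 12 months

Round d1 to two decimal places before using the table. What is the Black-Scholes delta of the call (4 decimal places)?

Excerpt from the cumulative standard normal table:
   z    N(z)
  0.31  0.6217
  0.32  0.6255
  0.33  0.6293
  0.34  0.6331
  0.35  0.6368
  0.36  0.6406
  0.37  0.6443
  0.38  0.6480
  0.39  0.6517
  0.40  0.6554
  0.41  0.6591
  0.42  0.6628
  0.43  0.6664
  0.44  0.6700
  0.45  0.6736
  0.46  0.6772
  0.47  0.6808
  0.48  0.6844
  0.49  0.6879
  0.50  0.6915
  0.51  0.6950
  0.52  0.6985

0.6554

T = 1;  σ√T = 0.3400
ln(S/K) + (r + σ²/2)T = ln(310/290) + (0.012 + 0.34²/2)·1 = 0.0667 + 0.0698 = 0.1365
d₁ = 0.1365 / 0.3400 = 0.4014 ≈ 0.40
N(d₁) = N(0.40) = 0.6554
Δ_call = N(d₁) = 0.6554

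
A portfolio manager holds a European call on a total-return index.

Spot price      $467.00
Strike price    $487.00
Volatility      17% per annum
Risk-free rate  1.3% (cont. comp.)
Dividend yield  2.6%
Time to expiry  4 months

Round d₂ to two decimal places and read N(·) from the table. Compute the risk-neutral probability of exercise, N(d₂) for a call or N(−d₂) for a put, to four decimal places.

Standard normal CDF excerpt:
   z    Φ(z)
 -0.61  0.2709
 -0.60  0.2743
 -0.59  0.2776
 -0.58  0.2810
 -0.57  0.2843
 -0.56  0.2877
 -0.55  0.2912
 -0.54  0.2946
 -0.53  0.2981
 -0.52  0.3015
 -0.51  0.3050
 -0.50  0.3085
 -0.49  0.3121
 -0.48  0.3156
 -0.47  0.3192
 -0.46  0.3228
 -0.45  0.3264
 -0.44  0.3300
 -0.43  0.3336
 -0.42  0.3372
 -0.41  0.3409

0.3015

σ√T = 0.17 × 0.5774 = 0.0981
d₁ = [ln(467/487) + (0.013 − 0.026 + 0.17²/2)·0.3333] / 0.0981 = [-0.0419 + 0.0005] / 0.0981 = -0.4223 which rounds to -0.42
d₂ = d₁ − σ√T = -0.4223 − 0.0981 = -0.5205 which rounds to -0.52
Risk-neutral Pr[S_T > K] = N(d₂) = N(-0.52) = 0.3015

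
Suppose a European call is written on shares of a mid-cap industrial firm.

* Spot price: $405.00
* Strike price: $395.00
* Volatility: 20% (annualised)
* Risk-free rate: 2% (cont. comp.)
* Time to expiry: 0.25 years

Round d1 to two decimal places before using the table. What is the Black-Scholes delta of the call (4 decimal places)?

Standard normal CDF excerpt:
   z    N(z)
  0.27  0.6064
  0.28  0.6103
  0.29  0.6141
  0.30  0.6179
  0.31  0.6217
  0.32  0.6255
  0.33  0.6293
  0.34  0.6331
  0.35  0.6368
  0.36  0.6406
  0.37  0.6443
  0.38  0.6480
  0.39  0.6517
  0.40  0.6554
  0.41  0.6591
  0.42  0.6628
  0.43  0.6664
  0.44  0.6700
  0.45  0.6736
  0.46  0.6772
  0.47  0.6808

0.6368

σ√T = 0.2·√0.25 = 0.1000
d₁ = [ln(405/395) + (0.02 + ½·0.2²)·0.25] / (σ√T) = (0.0250 + 0.0100) / 0.1000 = 0.3500 ≈ 0.35
N(d₁) = N(0.35) = 0.6368
Δ_call = N(d₁) = 0.6368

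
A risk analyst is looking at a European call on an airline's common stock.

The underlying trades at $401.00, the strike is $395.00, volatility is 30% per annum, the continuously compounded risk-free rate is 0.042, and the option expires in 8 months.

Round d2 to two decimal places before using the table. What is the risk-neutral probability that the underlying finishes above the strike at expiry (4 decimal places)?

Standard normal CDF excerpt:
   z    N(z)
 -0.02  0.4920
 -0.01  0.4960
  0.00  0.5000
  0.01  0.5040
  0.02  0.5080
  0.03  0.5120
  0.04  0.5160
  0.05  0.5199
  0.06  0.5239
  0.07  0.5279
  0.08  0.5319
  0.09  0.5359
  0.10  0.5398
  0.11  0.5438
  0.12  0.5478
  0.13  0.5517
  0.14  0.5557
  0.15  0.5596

σ√T = 0.3·√0.6667 = 0.2449
d₁ = [ln(401/395) + (0.042 + 0.3²/2)·0.6667] / 0.2449 = [0.0151 + 0.0580] / 0.2449 = 0.2983 which rounds to 0.30
d₂ = d₁ − σ√T = 0.2983 − 0.2449 = 0.0534 which rounds to 0.05
Risk-neutral Pr[S_T > K] = N(d₂) = N(0.05) = 0.5199

0.5199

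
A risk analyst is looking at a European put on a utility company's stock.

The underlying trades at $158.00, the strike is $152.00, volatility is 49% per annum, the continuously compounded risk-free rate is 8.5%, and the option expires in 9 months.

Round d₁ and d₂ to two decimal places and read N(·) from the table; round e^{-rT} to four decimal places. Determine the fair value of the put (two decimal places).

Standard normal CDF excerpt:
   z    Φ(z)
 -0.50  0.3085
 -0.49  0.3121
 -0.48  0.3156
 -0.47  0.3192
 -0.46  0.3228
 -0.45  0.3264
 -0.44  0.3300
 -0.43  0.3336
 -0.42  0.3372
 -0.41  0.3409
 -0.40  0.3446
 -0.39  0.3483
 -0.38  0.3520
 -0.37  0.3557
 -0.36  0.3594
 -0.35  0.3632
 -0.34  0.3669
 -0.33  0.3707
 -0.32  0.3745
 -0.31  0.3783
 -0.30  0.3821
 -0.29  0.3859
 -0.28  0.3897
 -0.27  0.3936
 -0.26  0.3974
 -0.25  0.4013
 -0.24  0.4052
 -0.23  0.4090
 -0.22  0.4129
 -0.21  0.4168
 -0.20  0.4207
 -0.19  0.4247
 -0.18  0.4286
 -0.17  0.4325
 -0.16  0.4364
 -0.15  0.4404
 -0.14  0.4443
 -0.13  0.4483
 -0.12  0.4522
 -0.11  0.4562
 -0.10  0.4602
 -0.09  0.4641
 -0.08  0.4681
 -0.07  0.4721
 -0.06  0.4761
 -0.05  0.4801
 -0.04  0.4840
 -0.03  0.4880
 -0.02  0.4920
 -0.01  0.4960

$18.02

T = 0.75;  σ√T = 0.4244
d₁ = [ln(158/152) + (0.085 + ½·0.49²)·0.75] / (σ√T) = (0.0387 + 0.1538) / 0.4244 = 0.4536 which rounds to 0.45
d₂ = 0.4536 − 0.4244 = 0.0293 which rounds to 0.03
e^(−rT) = e^(−0.085·0.75) = 0.9382
N(−d₂) = N(-0.03) = 0.4880;  N(−d₁) = N(-0.45) = 0.3264
P = 152·0.9382·0.4880 − 158·0.3264 = 69.5919 − 51.5712 = 18.0207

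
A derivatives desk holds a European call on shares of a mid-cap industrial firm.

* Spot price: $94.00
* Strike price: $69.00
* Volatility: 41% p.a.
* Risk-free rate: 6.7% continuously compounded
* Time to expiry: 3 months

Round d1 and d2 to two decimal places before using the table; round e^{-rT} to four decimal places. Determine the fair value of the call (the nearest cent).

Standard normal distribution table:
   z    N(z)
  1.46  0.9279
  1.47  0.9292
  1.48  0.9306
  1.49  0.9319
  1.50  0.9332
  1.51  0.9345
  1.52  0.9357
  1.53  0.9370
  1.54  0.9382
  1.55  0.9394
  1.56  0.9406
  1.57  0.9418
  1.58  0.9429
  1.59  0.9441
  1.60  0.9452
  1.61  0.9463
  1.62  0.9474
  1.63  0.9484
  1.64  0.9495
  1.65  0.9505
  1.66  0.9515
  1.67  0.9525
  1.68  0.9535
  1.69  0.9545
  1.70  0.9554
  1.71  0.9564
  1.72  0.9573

T = 0.25;  σ√T = 0.2050
d₁ = [ln(94/69) + (0.067 + 0.41²/2)·0.25] / 0.2050 = [0.3092 + 0.0378] / 0.2050 = 1.6924 ⇒ 1.69
d₂ = d₁ − σ√T = 1.6924 − 0.2050 = 1.4874 ⇒ 1.49
exp(−rT) = exp(−0.067·0.25) = 0.9834
C = 94·N(1.69) − 69·0.9834·N(1.49) = 94·0.9545 − 69·0.9834·0.9319 = 89.7230 − 63.2337 = 26.4893

$26.49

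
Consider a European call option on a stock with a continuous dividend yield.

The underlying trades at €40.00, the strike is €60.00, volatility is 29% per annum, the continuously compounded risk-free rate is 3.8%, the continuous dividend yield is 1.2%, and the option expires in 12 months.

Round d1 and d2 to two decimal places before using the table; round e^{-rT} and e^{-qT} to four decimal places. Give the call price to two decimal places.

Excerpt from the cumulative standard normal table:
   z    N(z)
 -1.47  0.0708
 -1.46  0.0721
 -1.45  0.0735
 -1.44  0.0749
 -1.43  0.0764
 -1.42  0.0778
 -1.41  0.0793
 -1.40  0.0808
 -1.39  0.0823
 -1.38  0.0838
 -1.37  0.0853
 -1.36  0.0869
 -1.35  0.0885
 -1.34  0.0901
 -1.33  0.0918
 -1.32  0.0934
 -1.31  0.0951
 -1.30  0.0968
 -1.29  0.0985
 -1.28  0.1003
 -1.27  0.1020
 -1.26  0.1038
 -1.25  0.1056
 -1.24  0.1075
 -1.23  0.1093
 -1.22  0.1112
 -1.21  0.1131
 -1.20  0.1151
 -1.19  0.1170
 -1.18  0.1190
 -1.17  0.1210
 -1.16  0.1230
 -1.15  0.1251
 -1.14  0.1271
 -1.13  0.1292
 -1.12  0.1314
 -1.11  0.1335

σ√T = 0.29 × 1.0000 = 0.2900
d₁ = [ln(40/60) + (0.038 − 0.012 + ½·0.29²)·1] / (σ√T) = (-0.4055 + 0.0680) / 0.2900 = -1.1635 ≈ -1.16
d₂ = -1.1635 − 0.2900 = -1.4535 ≈ -1.45
e^(−qT) = e^(−0.012·1) = 0.9881;  e^(−rT) = e^(−0.038·1) = 0.9627
N(d₁) = N(-1.16) = 0.1230;  N(d₂) = N(-1.45) = 0.0735
C = 40·0.9881·0.1230 − 60·0.9627·0.0735 = 4.8615 − 4.2455 = 0.6159

€0.62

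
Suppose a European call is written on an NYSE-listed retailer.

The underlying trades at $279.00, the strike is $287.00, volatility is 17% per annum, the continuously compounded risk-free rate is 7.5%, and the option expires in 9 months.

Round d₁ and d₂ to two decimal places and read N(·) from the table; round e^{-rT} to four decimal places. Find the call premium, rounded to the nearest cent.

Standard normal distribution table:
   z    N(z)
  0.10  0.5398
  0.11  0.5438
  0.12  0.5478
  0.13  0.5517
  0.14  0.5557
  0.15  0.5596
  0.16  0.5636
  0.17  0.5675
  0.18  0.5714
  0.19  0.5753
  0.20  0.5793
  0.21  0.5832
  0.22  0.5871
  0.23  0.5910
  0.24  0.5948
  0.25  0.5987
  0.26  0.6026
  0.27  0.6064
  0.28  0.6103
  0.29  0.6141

T = 0.75;  σ√T = 0.1472
d₁ = [ln(279/287) + (0.075 + ½·0.17²)·0.75] / (σ√T) = (-0.0283 + 0.0671) / 0.1472 = 0.2637 ⇒ 0.26
d₂ = 0.2637 − 0.1472 = 0.1164 ⇒ 0.12
e^(−rT) = e^(−0.075·0.75) = 0.9453
N(d₁) = N(0.26) = 0.6026;  N(d₂) = N(0.12) = 0.5478
C = 279·0.6026 − 287·0.9453·0.5478 = 168.1254 − 148.6187 = 19.5067

$19.51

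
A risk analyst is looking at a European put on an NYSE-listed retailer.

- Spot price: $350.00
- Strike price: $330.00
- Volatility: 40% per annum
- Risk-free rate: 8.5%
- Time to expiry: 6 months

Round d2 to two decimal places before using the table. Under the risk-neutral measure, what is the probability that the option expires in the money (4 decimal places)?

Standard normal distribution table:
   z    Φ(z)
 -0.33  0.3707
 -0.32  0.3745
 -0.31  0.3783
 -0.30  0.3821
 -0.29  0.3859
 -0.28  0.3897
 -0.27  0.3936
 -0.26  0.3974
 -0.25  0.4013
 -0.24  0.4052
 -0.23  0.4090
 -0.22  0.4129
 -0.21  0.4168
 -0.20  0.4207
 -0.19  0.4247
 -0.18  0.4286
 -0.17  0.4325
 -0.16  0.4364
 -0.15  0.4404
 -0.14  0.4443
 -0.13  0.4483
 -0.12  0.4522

σ√T = 0.4 × 0.7071 = 0.2828
d₁ = [ln(350/330) + (0.085 + 0.4²/2)·0.5] / 0.2828 = [0.0588 + 0.0825] / 0.2828 = 0.4997 which rounds to 0.50
d₂ = d₁ − σ√T = 0.4997 − 0.2828 = 0.2169 which rounds to 0.22
Pr(exercise) under Q = N(−d₂) = N(-0.22) = 0.4129

0.4129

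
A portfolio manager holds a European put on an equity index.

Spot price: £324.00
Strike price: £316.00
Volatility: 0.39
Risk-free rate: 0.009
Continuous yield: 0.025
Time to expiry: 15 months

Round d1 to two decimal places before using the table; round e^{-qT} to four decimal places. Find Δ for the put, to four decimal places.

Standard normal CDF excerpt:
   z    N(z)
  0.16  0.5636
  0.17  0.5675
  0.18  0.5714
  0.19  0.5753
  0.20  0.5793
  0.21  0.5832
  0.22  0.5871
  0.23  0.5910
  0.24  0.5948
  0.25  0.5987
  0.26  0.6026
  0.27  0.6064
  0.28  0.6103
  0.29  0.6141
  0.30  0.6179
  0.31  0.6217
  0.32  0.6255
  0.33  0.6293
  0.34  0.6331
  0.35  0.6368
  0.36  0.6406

σ√T = 0.39 × 1.1180 = 0.4360
ln(S/K) + (r − q + σ²/2)T = ln(324/316) + (0.009 − 0.025 + 0.39²/2)·1.25 = 0.0250 + 0.0751 = 0.1001
d₁ = 0.1001 / 0.4360 = 0.2295 → 0.23
N(d₁) = N(0.23) = 0.5910
Δ_put = e^(−qT)·(N(d₁) − 1) = 0.9692·(0.5910 − 1) = -0.3964

-0.3964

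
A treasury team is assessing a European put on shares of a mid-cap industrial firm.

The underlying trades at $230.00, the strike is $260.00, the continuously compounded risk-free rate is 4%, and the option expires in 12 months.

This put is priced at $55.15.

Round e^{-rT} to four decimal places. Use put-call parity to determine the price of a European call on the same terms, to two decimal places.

e^(−rT) = e^(−0.04·1) = 0.9608
Put-call parity: C − P = S − K·e^(−rT) = 230 − 260·0.9608 = 230 − 249.8080 = -19.8080
C = P + (C − P) = 55.15 + (-19.8080) = 35.3420

$35.34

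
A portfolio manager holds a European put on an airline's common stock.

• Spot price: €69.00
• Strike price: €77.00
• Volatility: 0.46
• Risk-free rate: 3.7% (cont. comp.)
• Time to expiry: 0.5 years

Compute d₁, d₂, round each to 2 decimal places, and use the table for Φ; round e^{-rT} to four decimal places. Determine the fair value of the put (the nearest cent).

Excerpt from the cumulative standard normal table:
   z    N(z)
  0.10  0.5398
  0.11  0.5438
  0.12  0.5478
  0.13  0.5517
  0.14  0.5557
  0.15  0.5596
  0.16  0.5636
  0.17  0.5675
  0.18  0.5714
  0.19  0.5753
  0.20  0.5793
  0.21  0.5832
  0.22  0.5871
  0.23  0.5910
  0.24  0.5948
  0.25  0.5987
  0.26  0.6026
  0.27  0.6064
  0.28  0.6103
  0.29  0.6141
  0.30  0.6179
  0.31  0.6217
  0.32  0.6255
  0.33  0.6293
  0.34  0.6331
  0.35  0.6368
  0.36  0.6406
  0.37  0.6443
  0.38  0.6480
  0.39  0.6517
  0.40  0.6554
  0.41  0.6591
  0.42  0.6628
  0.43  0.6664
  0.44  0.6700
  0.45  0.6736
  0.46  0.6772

σ√T = 0.46 × 0.7071 = 0.3253
d₁ = [ln(69/77) + (0.037 + 0.46²/2)·0.5] / 0.3253 = [-0.1097 + 0.0714] / 0.3253 = -0.1177 ⇒ -0.12
d₂ = d₁ − σ√T = -0.1177 − 0.3253 = -0.4430 ⇒ -0.44
exp(−rT) = exp(−0.037·0.5) = 0.9817
N(−d₂) = N(0.44) = 0.6700;  N(−d₁) = N(0.12) = 0.5478
P = 77·0.9817·0.6700 − 69·0.5478 = 50.6459 − 37.7982 = 12.8477

€12.85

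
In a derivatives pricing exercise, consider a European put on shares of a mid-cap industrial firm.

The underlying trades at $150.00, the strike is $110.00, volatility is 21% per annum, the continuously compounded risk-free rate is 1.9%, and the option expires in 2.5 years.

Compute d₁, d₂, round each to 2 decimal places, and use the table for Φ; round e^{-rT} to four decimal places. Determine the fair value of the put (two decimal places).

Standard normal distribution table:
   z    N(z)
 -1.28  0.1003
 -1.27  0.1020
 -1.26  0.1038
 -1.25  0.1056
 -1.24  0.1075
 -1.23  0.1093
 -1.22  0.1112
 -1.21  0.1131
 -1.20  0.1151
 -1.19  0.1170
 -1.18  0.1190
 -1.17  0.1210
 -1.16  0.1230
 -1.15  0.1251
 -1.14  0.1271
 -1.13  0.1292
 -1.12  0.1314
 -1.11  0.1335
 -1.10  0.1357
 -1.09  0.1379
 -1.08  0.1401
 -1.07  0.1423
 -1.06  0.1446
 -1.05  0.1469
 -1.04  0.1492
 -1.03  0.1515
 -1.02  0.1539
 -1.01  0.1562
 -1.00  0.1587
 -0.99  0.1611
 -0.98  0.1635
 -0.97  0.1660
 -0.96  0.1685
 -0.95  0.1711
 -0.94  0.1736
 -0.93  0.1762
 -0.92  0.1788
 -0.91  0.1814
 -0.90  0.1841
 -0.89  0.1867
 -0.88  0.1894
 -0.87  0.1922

σ√T = 0.21 × 1.5811 = 0.3320
ln(S/K) + (r + σ²/2)T = ln(150/110) + (0.019 + 0.21²/2)·2.5 = 0.3102 + 0.1026 = 0.4128
d₁ = 0.4128 / 0.3320 = 1.2432 → 1.24
d₂ = d₁ − σ√T = 1.2432 − 0.3320 = 0.9111 → 0.91
exp(−rT) = exp(−0.019·2.5) = 0.9536
N(−d₂) = N(-0.91) = 0.1814;  N(−d₁) = N(-1.24) = 0.1075
P = 110·0.9536·0.1814 − 150·0.1075 = 19.0281 − 16.1250 = 2.9031

$2.90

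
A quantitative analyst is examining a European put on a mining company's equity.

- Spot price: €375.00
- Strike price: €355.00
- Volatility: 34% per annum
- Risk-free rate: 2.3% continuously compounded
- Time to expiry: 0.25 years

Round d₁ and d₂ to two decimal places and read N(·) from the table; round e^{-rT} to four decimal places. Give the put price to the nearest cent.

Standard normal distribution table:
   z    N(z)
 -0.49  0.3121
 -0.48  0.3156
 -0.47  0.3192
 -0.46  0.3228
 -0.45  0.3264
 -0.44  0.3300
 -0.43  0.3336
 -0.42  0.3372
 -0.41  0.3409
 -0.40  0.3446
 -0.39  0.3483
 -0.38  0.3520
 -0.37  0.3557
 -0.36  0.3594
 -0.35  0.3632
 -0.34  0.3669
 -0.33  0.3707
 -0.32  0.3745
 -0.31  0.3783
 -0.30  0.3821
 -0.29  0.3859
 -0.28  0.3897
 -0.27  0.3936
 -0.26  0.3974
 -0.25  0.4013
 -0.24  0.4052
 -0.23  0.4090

σ√T = 0.34·√0.25 = 0.1700
ln(S/K) + (r + σ²/2)T = ln(375/355) + (0.023 + 0.34²/2)·0.25 = 0.0548 + 0.0202 = 0.0750
d₁ = 0.0750 / 0.1700 = 0.4412 → 0.44
d₂ = d₁ − σ√T = 0.4412 − 0.1700 = 0.2712 → 0.27
exp(−rT) = exp(−0.023·0.25) = 0.9943
N(−d₂) = N(-0.27) = 0.3936;  N(−d₁) = N(-0.44) = 0.3300
P = 355·0.9943·0.3936 − 375·0.3300 = 138.9316 − 123.7500 = 15.1816

€15.18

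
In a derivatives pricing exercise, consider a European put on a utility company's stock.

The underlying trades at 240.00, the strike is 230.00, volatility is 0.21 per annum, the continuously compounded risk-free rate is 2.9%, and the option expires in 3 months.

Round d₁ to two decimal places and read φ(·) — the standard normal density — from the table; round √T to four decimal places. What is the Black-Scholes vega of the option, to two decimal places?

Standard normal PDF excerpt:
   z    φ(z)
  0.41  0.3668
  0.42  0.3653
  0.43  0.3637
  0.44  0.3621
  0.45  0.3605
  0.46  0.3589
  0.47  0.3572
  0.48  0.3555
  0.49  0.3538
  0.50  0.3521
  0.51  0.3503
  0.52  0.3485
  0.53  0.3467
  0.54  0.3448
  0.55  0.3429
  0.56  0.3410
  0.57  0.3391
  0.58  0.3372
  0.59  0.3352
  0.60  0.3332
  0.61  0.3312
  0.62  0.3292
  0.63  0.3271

41.60

T = 0.25;  σ√T = 0.1050
d₁ = [ln(240/230) + (0.029 + 0.21²/2)·0.25] / 0.1050 = [0.0426 + 0.0128] / 0.1050 = 0.5269 which rounds to 0.53
√T = √0.25 = 0.5000
φ(d₁) = φ(0.53) = 0.3467
vega = S·φ(d₁)·√T = 240·0.3467·0.5000 = 41.6040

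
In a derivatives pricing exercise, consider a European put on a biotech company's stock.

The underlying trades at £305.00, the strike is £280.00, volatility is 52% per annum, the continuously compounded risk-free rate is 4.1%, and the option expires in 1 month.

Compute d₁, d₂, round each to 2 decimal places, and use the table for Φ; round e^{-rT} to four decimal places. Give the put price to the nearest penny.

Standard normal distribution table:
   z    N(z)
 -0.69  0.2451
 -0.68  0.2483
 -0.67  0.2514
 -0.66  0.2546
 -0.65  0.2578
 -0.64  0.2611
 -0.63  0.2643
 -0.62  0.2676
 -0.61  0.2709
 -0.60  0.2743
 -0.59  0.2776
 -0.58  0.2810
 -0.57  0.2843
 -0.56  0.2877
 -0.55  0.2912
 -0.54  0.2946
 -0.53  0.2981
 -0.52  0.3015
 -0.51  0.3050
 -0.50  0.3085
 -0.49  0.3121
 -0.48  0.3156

T = 0.08333;  σ√T = 0.1501
d₁ = [ln(305/280) + (0.041 + 0.52²/2)·0.08333] / 0.1501 = [0.0855 + 0.0147] / 0.1501 = 0.6675 → 0.67
d₂ = d₁ − σ√T = 0.6675 − 0.1501 = 0.5174 → 0.52
e^(−rT) = e^(−0.041·0.08333) = 0.9966
P = 280·0.9966·N(-0.52) − 305·N(-0.67) = 280·0.9966·0.3015 − 305·0.2514 = 84.1330 − 76.6770 = 7.4560

£7.46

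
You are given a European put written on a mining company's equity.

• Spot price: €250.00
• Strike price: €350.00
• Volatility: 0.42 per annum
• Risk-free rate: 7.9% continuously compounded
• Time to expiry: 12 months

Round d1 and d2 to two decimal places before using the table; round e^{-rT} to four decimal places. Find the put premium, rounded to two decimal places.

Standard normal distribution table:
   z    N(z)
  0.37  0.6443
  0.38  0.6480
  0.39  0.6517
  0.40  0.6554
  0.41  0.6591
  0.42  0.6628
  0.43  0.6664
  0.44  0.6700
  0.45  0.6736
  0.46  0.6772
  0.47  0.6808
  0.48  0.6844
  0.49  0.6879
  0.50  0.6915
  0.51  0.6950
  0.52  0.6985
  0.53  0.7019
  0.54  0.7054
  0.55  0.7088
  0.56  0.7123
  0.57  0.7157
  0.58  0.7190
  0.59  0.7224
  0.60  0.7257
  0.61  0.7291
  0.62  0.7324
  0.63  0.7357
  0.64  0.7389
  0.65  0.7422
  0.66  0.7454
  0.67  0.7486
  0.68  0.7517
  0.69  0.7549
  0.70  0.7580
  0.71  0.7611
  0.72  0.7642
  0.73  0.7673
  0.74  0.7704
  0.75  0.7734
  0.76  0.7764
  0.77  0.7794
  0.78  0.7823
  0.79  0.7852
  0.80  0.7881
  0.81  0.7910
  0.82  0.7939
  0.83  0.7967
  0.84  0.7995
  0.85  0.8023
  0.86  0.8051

σ√T = 0.42 × 1.0000 = 0.4200
d₁ = [ln(250/350) + (0.079 + ½·0.42²)·1] / (σ√T) = (-0.3365 + 0.1672) / 0.4200 = -0.4030 ≈ -0.40
d₂ = -0.4030 − 0.4200 = -0.8230 ≈ -0.82
e^(−rT) = e^(−0.079·1) = 0.9240
N(−d₂) = N(0.82) = 0.7939;  N(−d₁) = N(0.40) = 0.6554
P = 350·0.9240·0.7939 − 250·0.6554 = 256.7473 − 163.8500 = 92.8973

€92.90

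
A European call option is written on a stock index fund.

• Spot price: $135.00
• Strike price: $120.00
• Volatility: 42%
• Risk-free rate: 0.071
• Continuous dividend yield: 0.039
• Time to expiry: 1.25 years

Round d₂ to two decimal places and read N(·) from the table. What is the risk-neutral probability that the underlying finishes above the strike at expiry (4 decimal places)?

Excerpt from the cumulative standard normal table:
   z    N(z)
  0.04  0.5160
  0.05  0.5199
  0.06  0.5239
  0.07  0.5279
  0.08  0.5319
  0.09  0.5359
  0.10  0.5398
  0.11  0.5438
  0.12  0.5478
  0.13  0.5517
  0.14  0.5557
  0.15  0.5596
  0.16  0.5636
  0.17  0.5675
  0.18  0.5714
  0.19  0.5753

0.5398

σ√T = 0.42·√1.25 = 0.4696
d₁ = [ln(135/120) + (0.071 − 0.039 + ½·0.42²)·1.25] / (σ√T) = (0.1178 + 0.1502) / 0.4696 = 0.5708 which rounds to 0.57
d₂ = 0.5708 − 0.4696 = 0.1012 which rounds to 0.10
Pr(exercise) under Q = N(d₂) = 0.5398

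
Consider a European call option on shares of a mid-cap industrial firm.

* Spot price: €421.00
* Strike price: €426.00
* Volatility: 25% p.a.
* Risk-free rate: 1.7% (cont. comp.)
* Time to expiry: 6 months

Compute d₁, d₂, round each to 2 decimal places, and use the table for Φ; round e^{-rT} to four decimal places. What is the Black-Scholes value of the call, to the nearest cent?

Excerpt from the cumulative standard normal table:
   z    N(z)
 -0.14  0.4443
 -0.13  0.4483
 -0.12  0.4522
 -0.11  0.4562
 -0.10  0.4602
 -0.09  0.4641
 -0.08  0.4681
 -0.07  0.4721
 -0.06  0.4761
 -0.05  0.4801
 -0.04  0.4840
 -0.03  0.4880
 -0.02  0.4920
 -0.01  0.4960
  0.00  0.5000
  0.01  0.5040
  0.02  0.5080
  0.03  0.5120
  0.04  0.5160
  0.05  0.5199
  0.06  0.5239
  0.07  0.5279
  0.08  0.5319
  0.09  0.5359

€29.56

T = 0.5;  σ√T = 0.1768
ln(S/K) + (r + σ²/2)T = ln(421/426) + (0.017 + 0.25²/2)·0.5 = -0.0118 + 0.0241 = 0.0123
d₁ = 0.0123 / 0.1768 = 0.0697 which rounds to 0.07
d₂ = d₁ − σ√T = 0.0697 − 0.1768 = -0.1071 which rounds to -0.11
exp(−rT) = exp(−0.017·0.5) = 0.9915
N(d₁) = N(0.07) = 0.5279;  N(d₂) = N(-0.11) = 0.4562
C = 421·0.5279 − 426·0.9915·0.4562 = 222.2459 − 192.6893 = 29.5566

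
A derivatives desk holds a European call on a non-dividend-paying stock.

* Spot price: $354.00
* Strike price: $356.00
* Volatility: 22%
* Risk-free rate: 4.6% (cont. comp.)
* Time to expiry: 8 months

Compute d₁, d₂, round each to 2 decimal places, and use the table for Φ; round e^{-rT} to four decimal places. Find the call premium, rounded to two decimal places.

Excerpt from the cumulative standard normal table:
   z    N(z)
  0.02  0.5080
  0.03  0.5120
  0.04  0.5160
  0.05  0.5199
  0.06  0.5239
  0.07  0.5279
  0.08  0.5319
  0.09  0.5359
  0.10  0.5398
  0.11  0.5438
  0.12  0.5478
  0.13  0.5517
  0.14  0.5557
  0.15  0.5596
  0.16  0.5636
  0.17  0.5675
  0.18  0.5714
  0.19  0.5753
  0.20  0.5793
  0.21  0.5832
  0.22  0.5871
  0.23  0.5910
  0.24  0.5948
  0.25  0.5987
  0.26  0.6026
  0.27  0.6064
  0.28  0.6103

σ√T = 0.22·√0.6667 = 0.1796
ln(S/K) + (r + σ²/2)T = ln(354/356) + (0.046 + 0.22²/2)·0.6667 = -0.0056 + 0.0468 = 0.0412
d₁ = 0.0412 / 0.1796 = 0.2292 ⇒ 0.23
d₂ = d₁ − σ√T = 0.2292 − 0.1796 = 0.0495 ⇒ 0.05
exp(−rT) = exp(−0.046·0.6667) = 0.9698
N(d₁) = N(0.23) = 0.5910;  N(d₂) = N(0.05) = 0.5199
C = 354·0.5910 − 356·0.9698·0.5199 = 209.2140 − 179.4949 = 29.7191

$29.72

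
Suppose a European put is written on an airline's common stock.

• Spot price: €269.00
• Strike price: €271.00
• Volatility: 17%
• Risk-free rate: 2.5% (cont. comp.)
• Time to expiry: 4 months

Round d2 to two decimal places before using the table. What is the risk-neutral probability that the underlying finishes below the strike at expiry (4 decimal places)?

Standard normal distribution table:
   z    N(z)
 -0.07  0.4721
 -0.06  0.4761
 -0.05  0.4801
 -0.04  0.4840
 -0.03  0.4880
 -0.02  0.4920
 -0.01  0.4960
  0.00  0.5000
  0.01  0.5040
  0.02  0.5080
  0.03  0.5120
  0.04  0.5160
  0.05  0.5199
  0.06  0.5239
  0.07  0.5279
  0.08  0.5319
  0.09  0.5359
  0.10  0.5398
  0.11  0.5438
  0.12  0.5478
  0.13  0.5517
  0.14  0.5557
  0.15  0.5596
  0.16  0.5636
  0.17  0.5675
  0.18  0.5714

T = 0.3333;  σ√T = 0.0981
d₁ = [ln(269/271) + (0.025 + 0.17²/2)·0.3333] / 0.0981 = [-0.0074 + 0.0132] / 0.0981 = 0.0585 which rounds to 0.06
d₂ = d₁ − σ√T = 0.0585 − 0.0981 = -0.0396 which rounds to -0.04
Risk-neutral Pr[S_T < K] = N(−d₂) = N(0.04) = 0.5160

0.5160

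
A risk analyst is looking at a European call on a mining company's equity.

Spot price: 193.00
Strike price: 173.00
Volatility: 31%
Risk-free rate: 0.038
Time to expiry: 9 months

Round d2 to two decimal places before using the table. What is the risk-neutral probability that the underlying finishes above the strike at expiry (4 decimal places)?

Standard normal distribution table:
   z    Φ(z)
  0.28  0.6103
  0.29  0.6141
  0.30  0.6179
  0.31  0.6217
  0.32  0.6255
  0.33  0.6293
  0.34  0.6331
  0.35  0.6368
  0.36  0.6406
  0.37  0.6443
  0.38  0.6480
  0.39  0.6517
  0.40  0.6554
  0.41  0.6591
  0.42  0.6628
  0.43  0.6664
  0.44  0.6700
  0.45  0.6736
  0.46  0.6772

σ√T = 0.31 × 0.8660 = 0.2685
ln(S/K) + (r + σ²/2)T = ln(193/173) + (0.038 + 0.31²/2)·0.75 = 0.1094 + 0.0645 = 0.1739
d₁ = 0.1739 / 0.2685 = 0.6479 ≈ 0.65
d₂ = d₁ − σ√T = 0.6479 − 0.2685 = 0.3794 ≈ 0.38
Risk-neutral Pr[S_T > K] = N(d₂) = N(0.38) = 0.6480

0.6480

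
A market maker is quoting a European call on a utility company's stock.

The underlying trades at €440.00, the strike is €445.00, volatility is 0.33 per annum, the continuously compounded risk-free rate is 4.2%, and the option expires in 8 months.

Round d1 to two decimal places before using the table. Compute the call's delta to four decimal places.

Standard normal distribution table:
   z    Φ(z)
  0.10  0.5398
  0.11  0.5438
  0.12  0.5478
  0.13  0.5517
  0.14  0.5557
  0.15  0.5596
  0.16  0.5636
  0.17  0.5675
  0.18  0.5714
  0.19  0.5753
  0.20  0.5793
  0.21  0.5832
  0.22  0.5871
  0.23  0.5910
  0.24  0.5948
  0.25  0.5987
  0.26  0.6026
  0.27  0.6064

σ√T = 0.33 × 0.8165 = 0.2694
d₁ = [ln(440/445) + (0.042 + ½·0.33²)·0.6667] / (σ√T) = (-0.0113 + 0.0643) / 0.2694 = 0.1967 → 0.20
N(d₁) = N(0.20) = 0.5793
Δ_call = N(d₁) = 0.5793

0.5793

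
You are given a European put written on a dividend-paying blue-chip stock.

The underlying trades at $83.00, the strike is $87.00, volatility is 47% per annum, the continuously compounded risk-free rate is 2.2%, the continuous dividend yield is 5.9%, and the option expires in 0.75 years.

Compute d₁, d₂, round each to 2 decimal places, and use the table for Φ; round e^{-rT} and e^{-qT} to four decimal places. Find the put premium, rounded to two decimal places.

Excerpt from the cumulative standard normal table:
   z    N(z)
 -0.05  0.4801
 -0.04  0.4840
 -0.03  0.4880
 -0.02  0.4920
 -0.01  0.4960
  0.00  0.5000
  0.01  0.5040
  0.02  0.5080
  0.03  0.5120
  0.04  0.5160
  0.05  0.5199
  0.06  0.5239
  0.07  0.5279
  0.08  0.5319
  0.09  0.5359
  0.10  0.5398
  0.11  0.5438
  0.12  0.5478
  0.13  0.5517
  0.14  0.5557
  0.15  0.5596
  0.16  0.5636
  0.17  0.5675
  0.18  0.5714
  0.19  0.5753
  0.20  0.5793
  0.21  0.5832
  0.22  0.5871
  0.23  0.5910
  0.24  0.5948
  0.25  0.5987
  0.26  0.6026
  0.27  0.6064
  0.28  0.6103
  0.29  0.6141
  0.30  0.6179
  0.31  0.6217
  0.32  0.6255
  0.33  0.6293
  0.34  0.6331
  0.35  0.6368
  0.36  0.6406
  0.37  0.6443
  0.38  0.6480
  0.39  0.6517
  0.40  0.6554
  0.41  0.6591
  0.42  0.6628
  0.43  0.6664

σ√T = 0.47 × 0.8660 = 0.4070
d₁ = [ln(83/87) + (0.022 − 0.059 + 0.47²/2)·0.75] / 0.4070 = [-0.0471 + 0.0551] / 0.4070 = 0.0197 → 0.02
d₂ = d₁ − σ√T = 0.0197 − 0.4070 = -0.3873 → -0.39
e^(−qT) = e^(−0.059·0.75) = 0.9567;  e^(−rT) = e^(−0.022·0.75) = 0.9836
N(−d₂) = N(0.39) = 0.6517;  N(−d₁) = N(-0.02) = 0.4920
P = 87·0.9836·0.6517 − 83·0.9567·0.4920 = 55.7681 − 39.0678 = 16.7003

$16.70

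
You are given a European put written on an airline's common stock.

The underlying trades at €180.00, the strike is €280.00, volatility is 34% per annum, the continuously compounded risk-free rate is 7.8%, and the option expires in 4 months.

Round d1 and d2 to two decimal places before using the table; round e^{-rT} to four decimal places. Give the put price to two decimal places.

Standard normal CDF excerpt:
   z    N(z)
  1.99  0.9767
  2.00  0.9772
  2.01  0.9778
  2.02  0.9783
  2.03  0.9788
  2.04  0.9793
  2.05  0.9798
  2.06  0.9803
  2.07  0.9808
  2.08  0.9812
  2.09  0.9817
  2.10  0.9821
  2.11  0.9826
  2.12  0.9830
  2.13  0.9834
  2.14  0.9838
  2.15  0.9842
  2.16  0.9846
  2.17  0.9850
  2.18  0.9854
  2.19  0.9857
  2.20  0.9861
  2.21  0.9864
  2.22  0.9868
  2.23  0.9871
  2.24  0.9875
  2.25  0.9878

σ√T = 0.34 × 0.5774 = 0.1963
d₁ = [ln(180/280) + (0.078 + 0.34²/2)·0.3333] / 0.1963 = [-0.4418 + 0.0453] / 0.1963 = -2.0202 ⇒ -2.02
d₂ = d₁ − σ√T = -2.0202 − 0.1963 = -2.2165 ⇒ -2.22
e^(−rT) = e^(−0.078·0.3333) = 0.9743
N(−d₂) = N(2.22) = 0.9868;  N(−d₁) = N(2.02) = 0.9783
P = 280·0.9743·0.9868 − 180·0.9783 = 269.2030 − 176.0940 = 93.1090

€93.11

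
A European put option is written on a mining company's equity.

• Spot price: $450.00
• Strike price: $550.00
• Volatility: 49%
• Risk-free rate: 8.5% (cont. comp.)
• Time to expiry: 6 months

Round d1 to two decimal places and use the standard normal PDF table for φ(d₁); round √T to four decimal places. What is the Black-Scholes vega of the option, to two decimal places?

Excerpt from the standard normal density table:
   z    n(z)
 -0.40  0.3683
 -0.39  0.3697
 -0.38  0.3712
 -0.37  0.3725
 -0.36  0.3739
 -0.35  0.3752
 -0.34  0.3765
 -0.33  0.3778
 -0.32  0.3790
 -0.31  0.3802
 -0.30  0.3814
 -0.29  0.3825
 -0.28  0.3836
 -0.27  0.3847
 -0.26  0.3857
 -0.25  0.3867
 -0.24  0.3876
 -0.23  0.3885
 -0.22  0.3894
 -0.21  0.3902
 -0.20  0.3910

T = 0.5;  σ√T = 0.3465
d₁ = [ln(450/550) + (0.085 + ½·0.49²)·0.5] / (σ√T) = (-0.2007 + 0.1025) / 0.3465 = -0.2833 ≈ -0.28
√T = √0.5 = 0.7071
φ(d₁) = φ(-0.28) = 0.3836
vega = S·φ(d₁)·√T = 450·0.3836·0.7071 = 122.0596

122.06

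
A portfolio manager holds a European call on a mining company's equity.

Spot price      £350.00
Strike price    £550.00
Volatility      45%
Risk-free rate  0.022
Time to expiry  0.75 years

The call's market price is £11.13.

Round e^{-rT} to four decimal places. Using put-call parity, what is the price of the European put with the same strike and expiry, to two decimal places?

e^(−rT) = e^(−0.022·0.75) = 0.9836
Put-call parity: C − P = S − K·e^(−rT) = 350 − 550·0.9836 = 350 − 540.9800 = -190.9800
P = C − (C − P) = 11.13 − (-190.9800) = 202.1100

£202.11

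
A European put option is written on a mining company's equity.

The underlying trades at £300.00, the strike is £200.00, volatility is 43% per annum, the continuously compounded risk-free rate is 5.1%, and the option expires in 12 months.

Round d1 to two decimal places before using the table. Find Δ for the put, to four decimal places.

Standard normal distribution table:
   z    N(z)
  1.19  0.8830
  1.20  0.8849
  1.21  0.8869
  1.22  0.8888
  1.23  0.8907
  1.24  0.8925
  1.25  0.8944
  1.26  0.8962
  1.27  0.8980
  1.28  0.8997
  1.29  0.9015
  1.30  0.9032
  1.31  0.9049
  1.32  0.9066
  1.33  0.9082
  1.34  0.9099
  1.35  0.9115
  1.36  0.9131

σ√T = 0.43·√1 = 0.4300
ln(S/K) + (r + σ²/2)T = ln(300/200) + (0.051 + 0.43²/2)·1 = 0.4055 + 0.1434 = 0.5489
d₁ = 0.5489 / 0.4300 = 1.2765 ⇒ 1.28
N(d₁) = N(1.28) = 0.8997
Δ_put = N(d₁) − 1 = 0.8997 − 1 = -0.1003

-0.1003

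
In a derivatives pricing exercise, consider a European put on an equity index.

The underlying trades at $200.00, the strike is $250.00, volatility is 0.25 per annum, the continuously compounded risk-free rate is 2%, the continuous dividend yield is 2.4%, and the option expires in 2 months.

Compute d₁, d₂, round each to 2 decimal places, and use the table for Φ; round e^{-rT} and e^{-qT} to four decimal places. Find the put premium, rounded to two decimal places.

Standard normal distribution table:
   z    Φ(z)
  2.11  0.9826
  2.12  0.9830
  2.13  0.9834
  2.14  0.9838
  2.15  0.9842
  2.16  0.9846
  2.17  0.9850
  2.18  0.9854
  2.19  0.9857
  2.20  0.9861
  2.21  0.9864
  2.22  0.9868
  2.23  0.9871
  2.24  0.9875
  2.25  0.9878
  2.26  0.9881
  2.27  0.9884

$50.09

σ√T = 0.25·√0.1667 = 0.1021
d₁ = [ln(200/250) + (0.02 − 0.024 + 0.25²/2)·0.1667] / 0.1021 = [-0.2231 + 0.0045] / 0.1021 = -2.1419 ⇒ -2.14
d₂ = d₁ − σ√T = -2.1419 − 0.1021 = -2.2439 ⇒ -2.24
exp(−qT) = exp(−0.024·0.1667) = 0.9960;  exp(−rT) = exp(−0.02·0.1667) = 0.9967
P = 250·0.9967·N(2.24) − 200·0.9960·N(2.14) = 250·0.9967·0.9875 − 200·0.9960·0.9838 = 246.0603 − 195.9730 = 50.0874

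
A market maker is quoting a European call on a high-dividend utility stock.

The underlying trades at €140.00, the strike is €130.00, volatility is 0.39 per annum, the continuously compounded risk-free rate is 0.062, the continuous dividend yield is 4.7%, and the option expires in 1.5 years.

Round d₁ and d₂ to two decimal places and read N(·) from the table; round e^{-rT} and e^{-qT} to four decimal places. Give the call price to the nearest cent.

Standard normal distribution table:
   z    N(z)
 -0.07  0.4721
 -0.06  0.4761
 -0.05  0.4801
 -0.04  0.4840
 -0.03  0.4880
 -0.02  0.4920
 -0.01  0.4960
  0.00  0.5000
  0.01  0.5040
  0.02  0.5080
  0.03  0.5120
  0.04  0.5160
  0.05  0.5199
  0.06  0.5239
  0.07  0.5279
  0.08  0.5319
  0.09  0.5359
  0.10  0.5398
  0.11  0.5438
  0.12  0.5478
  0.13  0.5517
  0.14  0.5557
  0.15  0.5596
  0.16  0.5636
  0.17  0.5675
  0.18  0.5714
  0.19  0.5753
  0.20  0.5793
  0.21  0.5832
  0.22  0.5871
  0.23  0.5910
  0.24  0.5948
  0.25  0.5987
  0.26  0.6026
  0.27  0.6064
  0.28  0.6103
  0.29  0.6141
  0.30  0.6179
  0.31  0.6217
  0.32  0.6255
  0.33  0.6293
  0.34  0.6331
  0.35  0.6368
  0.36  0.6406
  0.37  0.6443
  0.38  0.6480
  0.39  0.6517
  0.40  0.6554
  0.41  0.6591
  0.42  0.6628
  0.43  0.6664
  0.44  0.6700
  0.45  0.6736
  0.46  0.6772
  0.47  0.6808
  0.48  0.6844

σ√T = 0.39·√1.5 = 0.4777
ln(S/K) + (r − q + σ²/2)T = ln(140/130) + (0.062 − 0.047 + 0.39²/2)·1.5 = 0.0741 + 0.1366 = 0.2107
d₁ = 0.2107 / 0.4777 = 0.4411 → 0.44
d₂ = d₁ − σ√T = 0.4411 − 0.4777 = -0.0366 → -0.04
exp(−qT) = exp(−0.047·1.5) = 0.9319;  exp(−rT) = exp(−0.062·1.5) = 0.9112
N(d₁) = N(0.44) = 0.6700;  N(d₂) = N(-0.04) = 0.4840
C = 140·0.9319·0.6700 − 130·0.9112·0.4840 = 87.4122 − 57.3327 = 30.0795

€30.08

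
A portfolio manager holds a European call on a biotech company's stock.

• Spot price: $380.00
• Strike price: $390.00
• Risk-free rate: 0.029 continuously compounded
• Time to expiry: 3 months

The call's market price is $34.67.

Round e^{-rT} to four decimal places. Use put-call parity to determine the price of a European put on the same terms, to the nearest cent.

exp(−rT) = exp(−0.029·0.25) = 0.9928
Put-call parity: C − P = S − K·e^(−rT) = 380 − 390·0.9928 = 380 − 387.1920 = -7.1920
P = C − (C − P) = 34.67 − (-7.1920) = 41.8620

$41.86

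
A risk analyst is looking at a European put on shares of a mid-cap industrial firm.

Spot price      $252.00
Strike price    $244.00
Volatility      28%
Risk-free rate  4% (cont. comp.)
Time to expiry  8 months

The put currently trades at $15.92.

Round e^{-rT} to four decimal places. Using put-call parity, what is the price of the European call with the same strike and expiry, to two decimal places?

exp(−rT) = exp(−0.04·0.6667) = 0.9737
Put-call parity: C − P = S − K·e^(−rT) = 252 − 244·0.9737 = 252 − 237.5828 = 14.4172
C = P + (C − P) = 15.92 + (14.4172) = 30.3372

$30.34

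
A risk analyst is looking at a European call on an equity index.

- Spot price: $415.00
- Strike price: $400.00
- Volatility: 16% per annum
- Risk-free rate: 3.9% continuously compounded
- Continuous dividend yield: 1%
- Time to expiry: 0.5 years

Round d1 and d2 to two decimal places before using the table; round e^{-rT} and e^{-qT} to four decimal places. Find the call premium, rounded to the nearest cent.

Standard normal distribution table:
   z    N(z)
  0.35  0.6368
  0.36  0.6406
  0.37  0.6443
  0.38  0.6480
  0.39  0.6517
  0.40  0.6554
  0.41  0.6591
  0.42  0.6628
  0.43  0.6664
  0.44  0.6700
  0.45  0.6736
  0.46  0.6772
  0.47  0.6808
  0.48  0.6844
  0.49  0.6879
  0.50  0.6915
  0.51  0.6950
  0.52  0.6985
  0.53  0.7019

$29.88

T = 0.5;  σ√T = 0.1131
d₁ = [ln(415/400) + (0.039 − 0.01 + ½·0.16²)·0.5] / (σ√T) = (0.0368 + 0.0209) / 0.1131 = 0.5101 → 0.51
d₂ = 0.5101 − 0.1131 = 0.3970 → 0.40
e^(−qT) = e^(−0.01·0.5) = 0.9950;  e^(−rT) = e^(−0.039·0.5) = 0.9807
N(d₁) = N(0.51) = 0.6950;  N(d₂) = N(0.40) = 0.6554
C = 415·0.9950·0.6950 − 400·0.9807·0.6554 = 286.9829 − 257.1003 = 29.8826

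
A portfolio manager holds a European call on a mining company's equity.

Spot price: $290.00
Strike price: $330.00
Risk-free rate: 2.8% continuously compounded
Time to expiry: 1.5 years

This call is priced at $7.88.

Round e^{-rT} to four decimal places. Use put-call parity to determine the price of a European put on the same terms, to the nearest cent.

e^(−rT) = e^(−0.028·1.5) = 0.9589
Put-call parity: C − P = S − K·e^(−rT) = 290 − 330·0.9589 = 290 − 316.4370 = -26.4370
P = C − (C − P) = 7.88 − (-26.4370) = 34.3170

$34.32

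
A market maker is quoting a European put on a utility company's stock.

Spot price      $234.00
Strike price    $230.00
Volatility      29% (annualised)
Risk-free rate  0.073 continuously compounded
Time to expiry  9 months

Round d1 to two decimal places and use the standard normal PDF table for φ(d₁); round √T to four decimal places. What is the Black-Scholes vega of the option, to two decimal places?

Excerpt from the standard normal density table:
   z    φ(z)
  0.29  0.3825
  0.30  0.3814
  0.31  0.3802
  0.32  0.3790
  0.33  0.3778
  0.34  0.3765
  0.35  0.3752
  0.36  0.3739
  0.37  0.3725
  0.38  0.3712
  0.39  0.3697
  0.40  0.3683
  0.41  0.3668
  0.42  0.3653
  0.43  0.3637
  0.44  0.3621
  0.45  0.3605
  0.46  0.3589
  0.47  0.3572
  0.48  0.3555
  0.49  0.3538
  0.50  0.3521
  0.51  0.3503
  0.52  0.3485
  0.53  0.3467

74.33

σ√T = 0.29·√0.75 = 0.2511
ln(S/K) + (r + σ²/2)T = ln(234/230) + (0.073 + 0.29²/2)·0.75 = 0.0172 + 0.0863 = 0.1035
d₁ = 0.1035 / 0.2511 = 0.4122 ≈ 0.41
√T = √0.75 = 0.8660
φ(d₁) = φ(0.41) = 0.3668
vega = S·φ(d₁)·√T = 234·0.3668·0.8660 = 74.3298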